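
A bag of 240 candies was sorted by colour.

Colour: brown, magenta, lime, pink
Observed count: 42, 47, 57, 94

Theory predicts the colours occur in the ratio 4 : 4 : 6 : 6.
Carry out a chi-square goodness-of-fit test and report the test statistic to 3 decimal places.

10.618

Ratio total = 20. Expected counts: 240×4/20 = 48, 240×4/20 = 48, 240×6/20 = 72, 240×6/20 = 72.
χ² = (42−48)²/48 + (47−48)²/48 + (57−72)²/72 + (94−72)²/72
   = 0.7500 + 0.0208 + 3.1250 + 6.7222
Sum = 10.618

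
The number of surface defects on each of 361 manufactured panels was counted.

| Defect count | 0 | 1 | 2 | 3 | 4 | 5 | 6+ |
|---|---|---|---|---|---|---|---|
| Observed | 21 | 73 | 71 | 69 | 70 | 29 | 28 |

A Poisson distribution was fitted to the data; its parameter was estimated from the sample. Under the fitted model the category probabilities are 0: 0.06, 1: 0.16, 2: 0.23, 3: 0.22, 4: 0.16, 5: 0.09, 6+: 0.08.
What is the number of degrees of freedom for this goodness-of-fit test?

5

There are k = 7 categories and 1 parameter estimated from the data, so df = 7 − 1 − 1 = 5.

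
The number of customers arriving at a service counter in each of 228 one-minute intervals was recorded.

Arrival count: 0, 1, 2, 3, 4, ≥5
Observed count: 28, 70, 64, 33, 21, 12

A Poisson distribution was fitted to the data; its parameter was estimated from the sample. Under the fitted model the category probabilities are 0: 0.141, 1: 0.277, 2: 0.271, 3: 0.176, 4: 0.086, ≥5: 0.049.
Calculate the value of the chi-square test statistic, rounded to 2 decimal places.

2.78

Expected counts E_i = n·p_i: 228×0.141 = 32.148, 228×0.277 = 63.156, 228×0.271 = 61.788, 228×0.176 = 40.128, 228×0.086 = 19.608, 228×0.049 = 11.172.
0: (28 − 32.148)²/32.148 = 17.205904/32.148 = 0.535
1: (70 − 63.156)²/63.156 = 46.840336/63.156 = 0.742
2: (64 − 61.788)²/61.788 = 4.892944/61.788 = 0.079
3: (33 − 40.128)²/40.128 = 50.808384/40.128 = 1.266
4: (21 − 19.608)²/19.608 = 1.937664/19.608 = 0.099
≥5: (12 − 11.172)²/11.172 = 0.685584/11.172 = 0.061
Sum = 2.78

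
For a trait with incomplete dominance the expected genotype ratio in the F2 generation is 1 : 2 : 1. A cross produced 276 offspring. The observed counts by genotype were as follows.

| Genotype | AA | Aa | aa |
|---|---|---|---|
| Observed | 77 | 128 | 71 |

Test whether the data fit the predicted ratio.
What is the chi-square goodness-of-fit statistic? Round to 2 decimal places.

1.71

Ratio total = 4. Expected counts: 276×1/4 = 69, 276×2/4 = 138, 276×1/4 = 69.
AA: (77 − 69)²/69 = 64/69 = 0.928
Aa: (128 − 138)²/138 = 100/138 = 0.725
aa: (71 − 69)²/69 = 4/69 = 0.058
Sum = 1.71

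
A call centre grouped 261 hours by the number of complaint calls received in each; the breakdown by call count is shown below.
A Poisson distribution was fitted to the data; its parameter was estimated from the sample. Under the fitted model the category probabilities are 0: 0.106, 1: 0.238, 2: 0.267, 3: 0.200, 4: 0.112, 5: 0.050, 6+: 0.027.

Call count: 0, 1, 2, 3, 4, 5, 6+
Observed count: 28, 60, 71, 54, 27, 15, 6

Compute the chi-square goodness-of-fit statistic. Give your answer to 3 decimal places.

0.780

Expected counts E_i = n·p_i: 261×0.106 = 27.666, 261×0.238 = 62.118, 261×0.267 = 69.687, 261×0.200 = 52.2, 261×0.112 = 29.232, 261×0.050 = 13.05, 261×0.027 = 7.047.
χ² = (28−27.666)²/27.666 + (60−62.118)²/62.118 + (71−69.687)²/69.687 + (54−52.2)²/52.2 + (27−29.232)²/29.232 + (15−13.05)²/13.05 + (6−7.047)²/7.047
   = 0.0040 + 0.0722 + 0.0247 + 0.0621 + 0.1704 + 0.2914 + 0.1556
Sum = 0.780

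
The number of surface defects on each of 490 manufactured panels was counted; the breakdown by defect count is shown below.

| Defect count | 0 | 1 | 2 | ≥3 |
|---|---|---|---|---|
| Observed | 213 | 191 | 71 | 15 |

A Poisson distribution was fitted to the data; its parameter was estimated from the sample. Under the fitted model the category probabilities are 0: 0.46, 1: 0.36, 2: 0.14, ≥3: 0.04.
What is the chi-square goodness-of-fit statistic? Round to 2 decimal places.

Expected counts E_i = n·p_i: 490×0.46 = 225.4, 490×0.36 = 176.4, 490×0.14 = 68.6, 490×0.04 = 19.6.
cat         O        E   (O−E)²/E
0         213    225.4      0.682
1         191    176.4      1.208
2          71     68.6      0.084
≥3         15     19.6      1.080
Sum = 3.05

3.05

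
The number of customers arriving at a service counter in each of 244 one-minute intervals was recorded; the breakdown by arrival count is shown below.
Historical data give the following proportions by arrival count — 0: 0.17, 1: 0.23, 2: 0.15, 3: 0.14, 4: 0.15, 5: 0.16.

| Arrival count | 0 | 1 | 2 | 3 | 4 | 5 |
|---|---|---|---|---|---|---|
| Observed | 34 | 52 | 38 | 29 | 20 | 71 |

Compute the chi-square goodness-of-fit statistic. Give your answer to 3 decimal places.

Expected counts E_i = n·p_i: 244×0.17 = 41.48, 244×0.23 = 56.12, 244×0.15 = 36.6, 244×0.14 = 34.16, 244×0.15 = 36.6, 244×0.16 = 39.04.
0: (34 − 41.48)²/41.48 = 55.9504/41.48 = 1.3489
1: (52 − 56.12)²/56.12 = 16.9744/56.12 = 0.3025
2: (38 − 36.6)²/36.6 = 1.96/36.6 = 0.0536
3: (29 − 34.16)²/34.16 = 26.6256/34.16 = 0.7794
4: (20 − 36.6)²/36.6 = 275.56/36.6 = 7.5290
5: (71 − 39.04)²/39.04 = 1021.4416/39.04 = 26.1640
Sum = 36.177

36.177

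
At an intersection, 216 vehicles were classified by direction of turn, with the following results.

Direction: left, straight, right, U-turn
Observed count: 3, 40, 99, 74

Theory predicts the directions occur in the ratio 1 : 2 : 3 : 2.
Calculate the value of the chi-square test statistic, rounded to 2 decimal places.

Ratio total = 8. Expected counts: 216×1/8 = 27, 216×2/8 = 54, 216×3/8 = 81, 216×2/8 = 54.
cat           O        E   (O−E)²/E
left          3       27     21.333
straight     40       54      3.630
right        99       81      4.000
U-turn       74       54      7.407
Sum = 36.37

36.37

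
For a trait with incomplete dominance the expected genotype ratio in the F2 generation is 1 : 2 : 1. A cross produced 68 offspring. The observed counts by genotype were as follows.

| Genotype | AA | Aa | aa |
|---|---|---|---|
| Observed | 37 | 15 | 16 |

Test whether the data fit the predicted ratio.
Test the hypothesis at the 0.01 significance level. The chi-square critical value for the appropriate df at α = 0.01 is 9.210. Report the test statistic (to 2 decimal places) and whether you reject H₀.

Ratio total = 4. Expected counts: 68×1/4 = 17, 68×2/4 = 34, 68×1/4 = 17.
cat         O        E   (O−E)²/E
AA         37       17     23.529
Aa         15       34     10.618
aa         16       17      0.059
Sum = 34.21
df = 2. Since 34.21 > 9.210, we reject H₀.

34.21; reject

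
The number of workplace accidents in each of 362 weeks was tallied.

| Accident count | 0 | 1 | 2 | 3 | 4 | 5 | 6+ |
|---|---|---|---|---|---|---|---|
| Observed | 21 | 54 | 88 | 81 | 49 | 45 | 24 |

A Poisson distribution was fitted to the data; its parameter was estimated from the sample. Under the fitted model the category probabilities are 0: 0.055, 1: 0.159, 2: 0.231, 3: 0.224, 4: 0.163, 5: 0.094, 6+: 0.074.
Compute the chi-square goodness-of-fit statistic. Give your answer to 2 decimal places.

6.03

Expected counts E_i = n·p_i: 362×0.055 = 19.91, 362×0.159 = 57.558, 362×0.231 = 83.622, 362×0.224 = 81.088, 362×0.163 = 59.006, 362×0.094 = 34.028, 362×0.074 = 26.788.
0: (21 − 19.91)²/19.91 = 1.1881/19.91 = 0.060
1: (54 − 57.558)²/57.558 = 12.659364/57.558 = 0.220
2: (88 − 83.622)²/83.622 = 19.166884/83.622 = 0.229
3: (81 − 81.088)²/81.088 = 0.007744/81.088 = 0.000
4: (49 − 59.006)²/59.006 = 100.120036/59.006 = 1.697
5: (45 − 34.028)²/34.028 = 120.384784/34.028 = 3.538
6+: (24 − 26.788)²/26.788 = 7.772944/26.788 = 0.290
Sum = 6.03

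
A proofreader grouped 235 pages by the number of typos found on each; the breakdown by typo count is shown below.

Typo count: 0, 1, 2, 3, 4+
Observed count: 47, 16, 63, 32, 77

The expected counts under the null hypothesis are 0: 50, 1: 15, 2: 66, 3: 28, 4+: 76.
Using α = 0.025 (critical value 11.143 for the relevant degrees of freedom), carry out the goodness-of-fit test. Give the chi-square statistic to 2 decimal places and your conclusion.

0.97; do not reject

cat         O        E   (O−E)²/E
0          47       50      0.180
1          16       15      0.067
2          63       66      0.136
3          32       28      0.571
4+         77       76      0.013
Sum = 0.97
df = 4. Since 0.97 < 11.143, we do not reject H₀.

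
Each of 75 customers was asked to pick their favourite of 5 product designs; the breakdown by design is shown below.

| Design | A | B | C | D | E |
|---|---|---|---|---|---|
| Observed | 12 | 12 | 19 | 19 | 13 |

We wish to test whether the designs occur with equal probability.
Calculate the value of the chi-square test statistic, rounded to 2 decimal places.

Expected count for each of the 5 categories: 75/5 = 15.
cat         O        E   (O−E)²/E
A          12       15      0.600
B          12       15      0.600
C          19       15      1.067
D          19       15      1.067
E          13       15      0.267
Sum = 3.60

3.60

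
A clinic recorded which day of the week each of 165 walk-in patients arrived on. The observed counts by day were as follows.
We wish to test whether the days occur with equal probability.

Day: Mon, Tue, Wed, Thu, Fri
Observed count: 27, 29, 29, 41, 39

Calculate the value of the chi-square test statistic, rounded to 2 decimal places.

5.09

Expected count for each of the 5 categories: 165/5 = 33.
Mon: (27 − 33)²/33 = 36/33 = 1.091
Tue: (29 − 33)²/33 = 16/33 = 0.485
Wed: (29 − 33)²/33 = 16/33 = 0.485
Thu: (41 − 33)²/33 = 64/33 = 1.939
Fri: (39 − 33)²/33 = 36/33 = 1.091
Sum = 5.09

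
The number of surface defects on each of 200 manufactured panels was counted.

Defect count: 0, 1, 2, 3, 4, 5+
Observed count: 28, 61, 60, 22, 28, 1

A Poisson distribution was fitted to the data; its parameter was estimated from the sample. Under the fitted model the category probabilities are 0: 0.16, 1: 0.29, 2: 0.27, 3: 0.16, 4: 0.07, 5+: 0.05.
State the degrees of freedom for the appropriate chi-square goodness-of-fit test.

There are k = 6 categories and 1 parameter estimated from the data, so df = 6 − 1 − 1 = 4.

4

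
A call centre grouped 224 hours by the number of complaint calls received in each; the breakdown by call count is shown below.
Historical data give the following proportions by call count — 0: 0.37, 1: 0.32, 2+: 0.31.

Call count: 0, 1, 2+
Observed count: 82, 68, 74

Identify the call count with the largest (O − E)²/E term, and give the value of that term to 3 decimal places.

2+, 0.299

Expected counts E_i = n·p_i: 224×0.37 = 82.88, 224×0.32 = 71.68, 224×0.31 = 69.44.
cat         O        E   (O−E)²/E
0          82    82.88     0.0093
1          68    71.68     0.1889
2+         74    69.44     0.2994
The largest term is for 2+: 0.299.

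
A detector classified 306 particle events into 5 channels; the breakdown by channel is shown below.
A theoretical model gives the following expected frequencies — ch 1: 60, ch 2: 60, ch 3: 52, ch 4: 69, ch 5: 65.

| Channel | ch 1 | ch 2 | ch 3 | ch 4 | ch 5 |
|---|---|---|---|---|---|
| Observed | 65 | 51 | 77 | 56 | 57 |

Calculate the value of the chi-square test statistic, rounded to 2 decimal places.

χ² = (65−60)²/60 + (51−60)²/60 + (77−52)²/52 + (56−69)²/69 + (57−65)²/65
   = 0.417 + 1.350 + 12.019 + 2.449 + 0.985
Sum = 17.22

17.22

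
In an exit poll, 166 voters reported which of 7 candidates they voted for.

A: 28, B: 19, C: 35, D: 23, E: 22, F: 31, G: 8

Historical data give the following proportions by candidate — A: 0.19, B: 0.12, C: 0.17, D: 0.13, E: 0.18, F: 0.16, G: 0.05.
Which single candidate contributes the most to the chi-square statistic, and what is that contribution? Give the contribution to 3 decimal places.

Expected counts E_i = n·p_i: 166×0.19 = 31.54, 166×0.12 = 19.92, 166×0.17 = 28.22, 166×0.13 = 21.58, 166×0.18 = 29.88, 166×0.16 = 26.56, 166×0.05 = 8.3.
A: (28 − 31.54)²/31.54 = 12.5316/31.54 = 0.3973
B: (19 − 19.92)²/19.92 = 0.8464/19.92 = 0.0425
C: (35 − 28.22)²/28.22 = 45.9684/28.22 = 1.6289
D: (23 − 21.58)²/21.58 = 2.0164/21.58 = 0.0934
E: (22 − 29.88)²/29.88 = 62.0944/29.88 = 2.0781
F: (31 − 26.56)²/26.56 = 19.7136/26.56 = 0.7422
G: (8 − 8.3)²/8.3 = 0.09/8.3 = 0.0108
The largest term is for E: 2.078.

E, 2.078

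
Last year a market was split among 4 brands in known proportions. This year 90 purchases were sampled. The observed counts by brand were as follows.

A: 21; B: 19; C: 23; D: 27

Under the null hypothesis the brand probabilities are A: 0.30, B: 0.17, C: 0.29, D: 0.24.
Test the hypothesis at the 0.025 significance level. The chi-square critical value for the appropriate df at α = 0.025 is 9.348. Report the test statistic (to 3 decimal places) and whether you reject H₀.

Expected counts E_i = n·p_i: 90×0.30 = 27, 90×0.17 = 15.3, 90×0.29 = 26.1, 90×0.24 = 21.6.
χ² = (21−27)²/27 + (19−15.3)²/15.3 + (23−26.1)²/26.1 + (27−21.6)²/21.6
   = 1.3333 + 0.8948 + 0.3682 + 1.3500
Sum = 3.946
df = 3. Since 3.946 < 9.348, we do not reject H₀.

3.946; do not reject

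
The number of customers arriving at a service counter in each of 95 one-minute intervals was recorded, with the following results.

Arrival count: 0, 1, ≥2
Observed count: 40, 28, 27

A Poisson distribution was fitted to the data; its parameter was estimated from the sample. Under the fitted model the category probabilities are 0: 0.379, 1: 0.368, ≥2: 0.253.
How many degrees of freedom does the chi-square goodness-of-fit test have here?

1

There are k = 3 categories and 1 parameter estimated from the data, so df = 3 − 1 − 1 = 1.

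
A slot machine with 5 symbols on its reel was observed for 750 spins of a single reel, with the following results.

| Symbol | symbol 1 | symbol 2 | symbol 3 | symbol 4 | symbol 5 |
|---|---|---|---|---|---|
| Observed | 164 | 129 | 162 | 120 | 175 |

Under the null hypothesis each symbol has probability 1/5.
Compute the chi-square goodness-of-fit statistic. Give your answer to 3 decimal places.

Expected count for each of the 5 categories: 750/5 = 150.
cat           O        E   (O−E)²/E
symbol 1    164      150     1.3067
symbol 2    129      150     2.9400
symbol 3    162      150     0.9600
symbol 4    120      150     6.0000
symbol 5    175      150     4.1667
Sum = 15.373

15.373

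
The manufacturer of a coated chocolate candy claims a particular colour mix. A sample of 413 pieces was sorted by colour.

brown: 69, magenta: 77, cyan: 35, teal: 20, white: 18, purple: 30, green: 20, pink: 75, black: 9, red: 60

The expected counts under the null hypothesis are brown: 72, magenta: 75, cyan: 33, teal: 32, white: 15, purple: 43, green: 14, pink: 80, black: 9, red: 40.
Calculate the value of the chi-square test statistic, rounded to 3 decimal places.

brown: (69 − 72)²/72 = 9/72 = 0.1250
magenta: (77 − 75)²/75 = 4/75 = 0.0533
cyan: (35 − 33)²/33 = 4/33 = 0.1212
teal: (20 − 32)²/32 = 144/32 = 4.5000
white: (18 − 15)²/15 = 9/15 = 0.6000
purple: (30 − 43)²/43 = 169/43 = 3.9302
green: (20 − 14)²/14 = 36/14 = 2.5714
pink: (75 − 80)²/80 = 25/80 = 0.3125
black: (9 − 9)²/9 = 0/9 = 0.0000
red: (60 − 40)²/40 = 400/40 = 10.0000
Sum = 22.214

22.214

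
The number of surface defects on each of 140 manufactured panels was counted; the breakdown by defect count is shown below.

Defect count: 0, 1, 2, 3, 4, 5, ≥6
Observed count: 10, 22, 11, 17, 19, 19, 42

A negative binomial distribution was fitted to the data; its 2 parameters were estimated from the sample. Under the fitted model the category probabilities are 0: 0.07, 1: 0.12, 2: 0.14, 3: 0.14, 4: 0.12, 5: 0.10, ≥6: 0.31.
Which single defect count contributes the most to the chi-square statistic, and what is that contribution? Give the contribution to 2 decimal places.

Expected counts E_i = n·p_i: 140×0.07 = 9.8, 140×0.12 = 16.8, 140×0.14 = 19.6, 140×0.14 = 19.6, 140×0.12 = 16.8, 140×0.10 = 14, 140×0.31 = 43.4.
χ² = (10−9.8)²/9.8 + (22−16.8)²/16.8 + (11−19.6)²/19.6 + (17−19.6)²/19.6 + (19−16.8)²/16.8 + (19−14)²/14 + (42−43.4)²/43.4
   = 0.004 + 1.610 + 3.773 + 0.345 + 0.288 + 1.786 + 0.045
The largest term is for 2: 3.77.

2, 3.77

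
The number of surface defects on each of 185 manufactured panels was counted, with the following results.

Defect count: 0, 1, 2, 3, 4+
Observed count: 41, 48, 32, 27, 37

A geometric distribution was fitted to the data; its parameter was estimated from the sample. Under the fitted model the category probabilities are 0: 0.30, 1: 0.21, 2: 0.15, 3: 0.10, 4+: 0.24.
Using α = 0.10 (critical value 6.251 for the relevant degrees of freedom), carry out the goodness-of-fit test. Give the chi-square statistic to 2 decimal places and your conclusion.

11.73; reject

Expected counts E_i = n·p_i: 185×0.30 = 55.5, 185×0.21 = 38.85, 185×0.15 = 27.75, 185×0.10 = 18.5, 185×0.24 = 44.4.
0: (41 − 55.5)²/55.5 = 210.25/55.5 = 3.788
1: (48 − 38.85)²/38.85 = 83.7225/38.85 = 2.155
2: (32 − 27.75)²/27.75 = 18.0625/27.75 = 0.651
3: (27 − 18.5)²/18.5 = 72.25/18.5 = 3.905
4+: (37 − 44.4)²/44.4 = 54.76/44.4 = 1.233
Sum = 11.73
df = 3. Since 11.73 > 6.251, we reject H₀.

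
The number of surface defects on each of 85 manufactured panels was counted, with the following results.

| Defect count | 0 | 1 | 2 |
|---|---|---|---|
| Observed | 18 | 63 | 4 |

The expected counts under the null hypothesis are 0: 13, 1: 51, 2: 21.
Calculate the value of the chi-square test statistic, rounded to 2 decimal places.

18.51

0: (18 − 13)²/13 = 25/13 = 1.923
1: (63 − 51)²/51 = 144/51 = 2.824
2: (4 − 21)²/21 = 289/21 = 13.762
Sum = 18.51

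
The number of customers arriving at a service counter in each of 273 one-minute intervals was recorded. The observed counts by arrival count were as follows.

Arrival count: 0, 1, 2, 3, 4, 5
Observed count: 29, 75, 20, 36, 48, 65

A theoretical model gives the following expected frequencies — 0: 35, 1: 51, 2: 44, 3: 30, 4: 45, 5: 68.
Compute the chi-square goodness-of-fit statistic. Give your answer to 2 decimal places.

0: (29 − 35)²/35 = 36/35 = 1.029
1: (75 − 51)²/51 = 576/51 = 11.294
2: (20 − 44)²/44 = 576/44 = 13.091
3: (36 − 30)²/30 = 36/30 = 1.200
4: (48 − 45)²/45 = 9/45 = 0.200
5: (65 − 68)²/68 = 9/68 = 0.132
Sum = 26.95

26.95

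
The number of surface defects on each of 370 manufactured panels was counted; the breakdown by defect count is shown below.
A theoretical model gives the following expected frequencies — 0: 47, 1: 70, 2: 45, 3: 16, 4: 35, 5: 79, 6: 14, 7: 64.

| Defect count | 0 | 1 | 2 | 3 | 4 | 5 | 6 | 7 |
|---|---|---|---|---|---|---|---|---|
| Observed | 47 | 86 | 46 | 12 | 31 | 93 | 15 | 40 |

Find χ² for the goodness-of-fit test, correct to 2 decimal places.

16.69

χ² = (47−47)²/47 + (86−70)²/70 + (46−45)²/45 + (12−16)²/16 + (31−35)²/35 + (93−79)²/79 + (15−14)²/14 + (40−64)²/64
   = 0.000 + 3.657 + 0.022 + 1.000 + 0.457 + 2.481 + 0.071 + 9.000
Sum = 16.69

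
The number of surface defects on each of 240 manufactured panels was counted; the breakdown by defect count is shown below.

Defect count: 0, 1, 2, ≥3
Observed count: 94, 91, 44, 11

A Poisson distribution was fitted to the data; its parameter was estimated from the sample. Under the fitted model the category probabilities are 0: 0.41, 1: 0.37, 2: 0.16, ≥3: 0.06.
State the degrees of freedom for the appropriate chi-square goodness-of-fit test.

2

There are k = 4 categories and 1 parameter estimated from the data, so df = 4 − 1 − 1 = 2.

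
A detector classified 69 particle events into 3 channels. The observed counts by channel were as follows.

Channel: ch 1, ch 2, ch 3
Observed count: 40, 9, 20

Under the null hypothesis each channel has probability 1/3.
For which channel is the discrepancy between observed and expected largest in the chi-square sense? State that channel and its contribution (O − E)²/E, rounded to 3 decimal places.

ch 1, 12.565

Expected count for each of the 3 categories: 69/3 = 23.
cat         O        E   (O−E)²/E
ch 1       40       23    12.5652
ch 2        9       23     8.5217
ch 3       20       23     0.3913
The largest term is for ch 1: 12.565.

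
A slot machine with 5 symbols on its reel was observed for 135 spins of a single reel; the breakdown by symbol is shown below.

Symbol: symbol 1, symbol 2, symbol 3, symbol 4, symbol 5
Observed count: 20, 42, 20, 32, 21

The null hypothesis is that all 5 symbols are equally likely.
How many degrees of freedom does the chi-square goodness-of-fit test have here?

There are k = 5 categories and no parameters were estimated from the data, so df = 5 − 1 = 4.

4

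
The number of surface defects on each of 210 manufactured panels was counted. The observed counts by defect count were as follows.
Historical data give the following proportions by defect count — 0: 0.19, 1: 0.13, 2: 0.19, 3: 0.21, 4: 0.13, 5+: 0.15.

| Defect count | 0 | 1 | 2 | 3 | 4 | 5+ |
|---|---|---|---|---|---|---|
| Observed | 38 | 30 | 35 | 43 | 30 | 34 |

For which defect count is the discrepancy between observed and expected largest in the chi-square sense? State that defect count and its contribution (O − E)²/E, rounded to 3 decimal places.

2, 0.602

Expected counts E_i = n·p_i: 210×0.19 = 39.9, 210×0.13 = 27.3, 210×0.19 = 39.9, 210×0.21 = 44.1, 210×0.13 = 27.3, 210×0.15 = 31.5.
χ² = (38−39.9)²/39.9 + (30−27.3)²/27.3 + (35−39.9)²/39.9 + (43−44.1)²/44.1 + (30−27.3)²/27.3 + (34−31.5)²/31.5
   = 0.0905 + 0.2670 + 0.6018 + 0.0274 + 0.2670 + 0.1984
The largest term is for 2: 0.602.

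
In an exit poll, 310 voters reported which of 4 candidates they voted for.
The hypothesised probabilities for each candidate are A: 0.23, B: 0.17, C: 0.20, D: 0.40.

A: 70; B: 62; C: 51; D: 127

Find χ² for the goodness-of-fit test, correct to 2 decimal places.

Expected counts E_i = n·p_i: 310×0.23 = 71.3, 310×0.17 = 52.7, 310×0.20 = 62, 310×0.40 = 124.
cat         O        E   (O−E)²/E
A          70     71.3      0.024
B          62     52.7      1.641
C          51       62      1.952
D         127      124      0.073
Sum = 3.69

3.69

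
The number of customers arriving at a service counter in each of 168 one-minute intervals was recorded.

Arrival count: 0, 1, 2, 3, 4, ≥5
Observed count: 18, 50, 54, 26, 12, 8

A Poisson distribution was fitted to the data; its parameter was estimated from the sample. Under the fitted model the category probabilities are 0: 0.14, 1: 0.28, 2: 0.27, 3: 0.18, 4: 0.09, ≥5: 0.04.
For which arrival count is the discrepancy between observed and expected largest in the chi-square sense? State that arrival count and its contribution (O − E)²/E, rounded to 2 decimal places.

2, 1.65

Expected counts E_i = n·p_i: 168×0.14 = 23.52, 168×0.28 = 47.04, 168×0.27 = 45.36, 168×0.18 = 30.24, 168×0.09 = 15.12, 168×0.04 = 6.72.
χ² = (18−23.52)²/23.52 + (50−47.04)²/47.04 + (54−45.36)²/45.36 + (26−30.24)²/30.24 + (12−15.12)²/15.12 + (8−6.72)²/6.72
   = 1.296 + 0.186 + 1.646 + 0.594 + 0.644 + 0.244
The largest term is for 2: 1.65.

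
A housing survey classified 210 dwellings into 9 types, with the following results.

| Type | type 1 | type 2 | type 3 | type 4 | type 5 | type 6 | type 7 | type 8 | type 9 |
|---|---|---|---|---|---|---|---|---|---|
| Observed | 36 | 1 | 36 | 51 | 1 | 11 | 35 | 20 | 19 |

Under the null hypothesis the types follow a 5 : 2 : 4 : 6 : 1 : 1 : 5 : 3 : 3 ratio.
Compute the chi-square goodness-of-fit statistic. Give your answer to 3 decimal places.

Ratio total = 30. Expected counts: 210×5/30 = 35, 210×2/30 = 14, 210×4/30 = 28, 210×6/30 = 42, 210×1/30 = 7, 210×1/30 = 7, 210×5/30 = 35, 210×3/30 = 21, 210×3/30 = 21.
cat         O        E   (O−E)²/E
type 1     36       35     0.0286
type 2      1       14    12.0714
type 3     36       28     2.2857
type 4     51       42     1.9286
type 5      1        7     5.1429
type 6     11        7     2.2857
type 7     35       35     0.0000
type 8     20       21     0.0476
type 9     19       21     0.1905
Sum = 23.981

23.981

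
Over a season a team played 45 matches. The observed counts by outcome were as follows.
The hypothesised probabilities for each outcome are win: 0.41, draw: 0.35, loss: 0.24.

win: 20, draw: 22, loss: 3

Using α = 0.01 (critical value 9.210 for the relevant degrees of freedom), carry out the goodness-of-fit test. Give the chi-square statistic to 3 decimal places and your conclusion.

8.244; do not reject

Expected counts E_i = n·p_i: 45×0.41 = 18.45, 45×0.35 = 15.75, 45×0.24 = 10.8.
χ² = (20−18.45)²/18.45 + (22−15.75)²/15.75 + (3−10.8)²/10.8
   = 0.1302 + 2.4802 + 5.6333
Sum = 8.244
df = 2. Since 8.244 < 9.210, we do not reject H₀.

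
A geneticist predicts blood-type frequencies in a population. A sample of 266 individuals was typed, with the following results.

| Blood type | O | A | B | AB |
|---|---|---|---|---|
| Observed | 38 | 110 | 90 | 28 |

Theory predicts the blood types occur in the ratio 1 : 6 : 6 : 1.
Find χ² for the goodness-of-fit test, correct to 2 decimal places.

Ratio total = 14. Expected counts: 266×1/14 = 19, 266×6/14 = 114, 266×6/14 = 114, 266×1/14 = 19.
cat         O        E   (O−E)²/E
O          38       19     19.000
A         110      114      0.140
B          90      114      5.053
AB         28       19      4.263
Sum = 28.46

28.46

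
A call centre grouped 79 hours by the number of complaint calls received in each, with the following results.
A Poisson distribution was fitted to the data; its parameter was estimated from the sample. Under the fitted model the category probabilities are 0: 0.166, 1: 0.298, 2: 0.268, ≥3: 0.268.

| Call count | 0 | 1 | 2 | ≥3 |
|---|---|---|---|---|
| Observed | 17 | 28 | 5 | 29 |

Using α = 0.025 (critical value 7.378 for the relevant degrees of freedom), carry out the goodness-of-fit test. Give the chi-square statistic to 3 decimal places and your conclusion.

Expected counts E_i = n·p_i: 79×0.166 = 13.114, 79×0.298 = 23.542, 79×0.268 = 21.172, 79×0.268 = 21.172.
cat         O        E   (O−E)²/E
0          17   13.114     1.1515
1          28   23.542     0.8442
2           5   21.172    12.3528
≥3         29   21.172     2.8943
Sum = 17.243
df = 2. Since 17.243 > 7.378, we reject H₀.

17.243; reject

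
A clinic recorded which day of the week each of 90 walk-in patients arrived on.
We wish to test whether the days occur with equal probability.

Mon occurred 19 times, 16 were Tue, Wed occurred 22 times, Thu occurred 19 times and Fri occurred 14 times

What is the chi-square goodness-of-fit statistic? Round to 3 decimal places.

Under H₀ each category has probability 1/5, so each expected count is 90/5 = 18.
cat         O        E   (O−E)²/E
Mon        19       18     0.0556
Tue        16       18     0.2222
Wed        22       18     0.8889
Thu        19       18     0.0556
Fri        14       18     0.8889
Sum = 2.111

2.111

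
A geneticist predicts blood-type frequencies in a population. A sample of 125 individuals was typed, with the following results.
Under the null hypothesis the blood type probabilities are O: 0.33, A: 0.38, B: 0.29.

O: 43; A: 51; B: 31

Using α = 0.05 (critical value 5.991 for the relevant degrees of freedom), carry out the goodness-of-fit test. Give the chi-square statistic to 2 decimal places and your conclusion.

1.09; do not reject

Expected counts E_i = n·p_i: 125×0.33 = 41.25, 125×0.38 = 47.5, 125×0.29 = 36.25.
O: (43 − 41.25)²/41.25 = 3.0625/41.25 = 0.074
A: (51 − 47.5)²/47.5 = 12.25/47.5 = 0.258
B: (31 − 36.25)²/36.25 = 27.5625/36.25 = 0.760
Sum = 1.09
df = 2. Since 1.09 < 5.991, we do not reject H₀.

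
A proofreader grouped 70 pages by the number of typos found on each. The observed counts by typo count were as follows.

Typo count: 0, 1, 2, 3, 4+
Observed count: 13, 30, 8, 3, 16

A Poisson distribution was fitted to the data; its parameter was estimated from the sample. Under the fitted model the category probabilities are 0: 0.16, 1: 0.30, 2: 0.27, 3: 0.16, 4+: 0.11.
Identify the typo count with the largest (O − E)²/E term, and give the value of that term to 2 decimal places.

Expected counts E_i = n·p_i: 70×0.16 = 11.2, 70×0.30 = 21, 70×0.27 = 18.9, 70×0.16 = 11.2, 70×0.11 = 7.7.
cat         O        E   (O−E)²/E
0          13     11.2      0.289
1          30       21      3.857
2           8     18.9      6.286
3           3     11.2      6.004
4+         16      7.7      8.947
The largest term is for 4+: 8.95.

4+, 8.95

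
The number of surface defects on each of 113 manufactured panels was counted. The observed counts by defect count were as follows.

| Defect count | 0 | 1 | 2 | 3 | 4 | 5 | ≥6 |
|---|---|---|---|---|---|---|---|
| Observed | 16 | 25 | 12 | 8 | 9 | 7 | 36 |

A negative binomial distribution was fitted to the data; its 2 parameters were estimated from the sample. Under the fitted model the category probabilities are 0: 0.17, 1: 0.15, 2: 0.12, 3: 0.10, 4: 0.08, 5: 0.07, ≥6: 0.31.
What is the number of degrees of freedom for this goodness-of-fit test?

4

There are k = 7 categories and 2 parameters estimated from the data, so df = 7 − 1 − 2 = 4.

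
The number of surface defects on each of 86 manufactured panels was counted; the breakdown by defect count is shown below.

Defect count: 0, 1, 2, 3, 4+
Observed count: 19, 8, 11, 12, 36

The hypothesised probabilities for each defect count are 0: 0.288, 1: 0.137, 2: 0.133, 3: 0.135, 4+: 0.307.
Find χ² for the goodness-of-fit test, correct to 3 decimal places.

Expected counts E_i = n·p_i: 86×0.288 = 24.768, 86×0.137 = 11.782, 86×0.133 = 11.438, 86×0.135 = 11.61, 86×0.307 = 26.402.
0: (19 − 24.768)²/24.768 = 33.269824/24.768 = 1.3433
1: (8 − 11.782)²/11.782 = 14.303524/11.782 = 1.2140
2: (11 − 11.438)²/11.438 = 0.191844/11.438 = 0.0168
3: (12 − 11.61)²/11.61 = 0.1521/11.61 = 0.0131
4+: (36 − 26.402)²/26.402 = 92.121604/26.402 = 3.4892
Sum = 6.076

6.076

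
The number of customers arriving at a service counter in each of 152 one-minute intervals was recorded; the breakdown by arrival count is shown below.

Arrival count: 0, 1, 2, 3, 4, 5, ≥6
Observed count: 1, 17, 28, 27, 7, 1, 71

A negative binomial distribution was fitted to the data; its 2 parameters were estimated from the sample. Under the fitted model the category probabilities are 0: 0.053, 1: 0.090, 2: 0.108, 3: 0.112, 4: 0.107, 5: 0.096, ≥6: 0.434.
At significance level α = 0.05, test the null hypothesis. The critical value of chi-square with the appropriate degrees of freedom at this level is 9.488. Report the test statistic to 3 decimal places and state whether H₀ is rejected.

39.327; reject

Expected counts E_i = n·p_i: 152×0.053 = 8.056, 152×0.090 = 13.68, 152×0.108 = 16.416, 152×0.112 = 17.024, 152×0.107 = 16.264, 152×0.096 = 14.592, 152×0.434 = 65.968.
cat         O        E   (O−E)²/E
0           1    8.056     6.1801
1          17    13.68     0.8057
2          28   16.416     8.1743
3          27   17.024     5.8459
4           7   16.264     5.2768
5           1   14.592    12.6605
≥6         71   65.968     0.3838
Sum = 39.327
df = 4. Since 39.327 > 9.488, we reject H₀.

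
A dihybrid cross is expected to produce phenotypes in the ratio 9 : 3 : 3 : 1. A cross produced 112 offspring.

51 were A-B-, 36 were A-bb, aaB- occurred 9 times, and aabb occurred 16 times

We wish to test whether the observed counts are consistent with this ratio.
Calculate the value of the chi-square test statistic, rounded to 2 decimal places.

Ratio total = 16. Expected counts: 112×9/16 = 63, 112×3/16 = 21, 112×3/16 = 21, 112×1/16 = 7.
χ² = (51−63)²/63 + (36−21)²/21 + (9−21)²/21 + (16−7)²/7
   = 2.286 + 10.714 + 6.857 + 11.571
Sum = 31.43

31.43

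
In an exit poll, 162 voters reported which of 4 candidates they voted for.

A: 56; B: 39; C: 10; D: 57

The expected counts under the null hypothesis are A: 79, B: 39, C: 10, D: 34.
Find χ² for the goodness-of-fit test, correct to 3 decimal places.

cat         O        E   (O−E)²/E
A          56       79     6.6962
B          39       39     0.0000
C          10       10     0.0000
D          57       34    15.5588
Sum = 22.255

22.255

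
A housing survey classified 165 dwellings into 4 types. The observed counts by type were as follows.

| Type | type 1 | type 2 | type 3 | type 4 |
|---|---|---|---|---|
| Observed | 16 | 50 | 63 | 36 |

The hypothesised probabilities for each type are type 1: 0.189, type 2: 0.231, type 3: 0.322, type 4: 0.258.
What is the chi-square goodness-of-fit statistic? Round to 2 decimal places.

Expected counts E_i = n·p_i: 165×0.189 = 31.185, 165×0.231 = 38.115, 165×0.322 = 53.13, 165×0.258 = 42.57.
χ² = (16−31.185)²/31.185 + (50−38.115)²/38.115 + (63−53.13)²/53.13 + (36−42.57)²/42.57
   = 7.394 + 3.706 + 1.834 + 1.014
Sum = 13.95

13.95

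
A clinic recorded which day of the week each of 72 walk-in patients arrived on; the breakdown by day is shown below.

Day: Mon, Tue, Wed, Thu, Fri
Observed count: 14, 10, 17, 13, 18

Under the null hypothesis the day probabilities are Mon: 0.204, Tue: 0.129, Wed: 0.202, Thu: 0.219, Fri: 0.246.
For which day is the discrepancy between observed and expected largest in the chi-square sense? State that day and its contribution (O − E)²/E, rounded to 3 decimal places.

Expected counts E_i = n·p_i: 72×0.204 = 14.688, 72×0.129 = 9.288, 72×0.202 = 14.544, 72×0.219 = 15.768, 72×0.246 = 17.712.
Mon: (14 − 14.688)²/14.688 = 0.473344/14.688 = 0.0322
Tue: (10 − 9.288)²/9.288 = 0.506944/9.288 = 0.0546
Wed: (17 − 14.544)²/14.544 = 6.031936/14.544 = 0.4147
Thu: (13 − 15.768)²/15.768 = 7.661824/15.768 = 0.4859
Fri: (18 − 17.712)²/17.712 = 0.082944/17.712 = 0.0047
The largest term is for Thu: 0.486.

Thu, 0.486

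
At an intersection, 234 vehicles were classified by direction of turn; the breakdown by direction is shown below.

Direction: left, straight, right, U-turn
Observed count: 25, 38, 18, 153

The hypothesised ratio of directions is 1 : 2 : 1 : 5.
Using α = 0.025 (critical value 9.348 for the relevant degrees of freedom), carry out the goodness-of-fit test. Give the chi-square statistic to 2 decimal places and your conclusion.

10.34; reject

Ratio total = 9. Expected counts: 234×1/9 = 26, 234×2/9 = 52, 234×1/9 = 26, 234×5/9 = 130.
cat           O        E   (O−E)²/E
left         25       26      0.038
straight     38       52      3.769
right        18       26      2.462
U-turn      153      130      4.069
Sum = 10.34
df = 3. Since 10.34 > 9.348, we reject H₀.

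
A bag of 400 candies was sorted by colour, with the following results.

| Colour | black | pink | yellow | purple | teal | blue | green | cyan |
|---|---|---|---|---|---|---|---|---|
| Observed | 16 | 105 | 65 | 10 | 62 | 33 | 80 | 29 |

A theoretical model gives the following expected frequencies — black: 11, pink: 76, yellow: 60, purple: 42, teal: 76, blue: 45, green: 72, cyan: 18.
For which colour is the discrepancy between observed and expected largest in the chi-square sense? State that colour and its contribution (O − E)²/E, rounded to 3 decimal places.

cat         O        E   (O−E)²/E
black      16       11     2.2727
pink      105       76    11.0658
yellow     65       60     0.4167
purple     10       42    24.3810
teal       62       76     2.5789
blue       33       45     3.2000
green      80       72     0.8889
cyan       29       18     6.7222
The largest term is for purple: 24.381.

purple, 24.381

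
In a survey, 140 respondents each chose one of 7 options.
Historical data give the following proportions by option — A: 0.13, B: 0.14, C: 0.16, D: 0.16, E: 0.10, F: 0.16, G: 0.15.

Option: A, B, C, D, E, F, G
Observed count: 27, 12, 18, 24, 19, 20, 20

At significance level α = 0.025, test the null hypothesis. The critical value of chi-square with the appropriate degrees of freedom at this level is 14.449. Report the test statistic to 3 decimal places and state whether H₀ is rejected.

Expected counts E_i = n·p_i: 140×0.13 = 18.2, 140×0.14 = 19.6, 140×0.16 = 22.4, 140×0.16 = 22.4, 140×0.10 = 14, 140×0.16 = 22.4, 140×0.15 = 21.
A: (27 − 18.2)²/18.2 = 77.44/18.2 = 4.2549
B: (12 − 19.6)²/19.6 = 57.76/19.6 = 2.9469
C: (18 − 22.4)²/22.4 = 19.36/22.4 = 0.8643
D: (24 − 22.4)²/22.4 = 2.56/22.4 = 0.1143
E: (19 − 14)²/14 = 25/14 = 1.7857
F: (20 − 22.4)²/22.4 = 5.76/22.4 = 0.2571
G: (20 − 21)²/21 = 1/21 = 0.0476
Sum = 10.271
df = 6. Since 10.271 < 14.449, we do not reject H₀.

10.271; do not reject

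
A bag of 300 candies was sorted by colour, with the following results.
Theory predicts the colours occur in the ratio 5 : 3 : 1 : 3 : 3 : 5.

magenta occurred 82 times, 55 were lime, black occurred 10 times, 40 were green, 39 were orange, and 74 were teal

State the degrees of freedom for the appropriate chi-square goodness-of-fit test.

There are k = 6 categories and no parameters were estimated from the data, so df = 6 − 1 = 5.

5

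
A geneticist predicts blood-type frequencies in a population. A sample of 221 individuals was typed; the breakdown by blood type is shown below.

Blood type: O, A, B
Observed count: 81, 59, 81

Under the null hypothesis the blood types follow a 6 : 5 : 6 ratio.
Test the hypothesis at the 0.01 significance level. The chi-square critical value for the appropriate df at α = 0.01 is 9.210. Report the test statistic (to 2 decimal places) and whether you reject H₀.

Ratio total = 17. Expected counts: 221×6/17 = 78, 221×5/17 = 65, 221×6/17 = 78.
O: (81 − 78)²/78 = 9/78 = 0.115
A: (59 − 65)²/65 = 36/65 = 0.554
B: (81 − 78)²/78 = 9/78 = 0.115
Sum = 0.78
df = 2. Since 0.78 < 9.210, we do not reject H₀.

0.78; do not reject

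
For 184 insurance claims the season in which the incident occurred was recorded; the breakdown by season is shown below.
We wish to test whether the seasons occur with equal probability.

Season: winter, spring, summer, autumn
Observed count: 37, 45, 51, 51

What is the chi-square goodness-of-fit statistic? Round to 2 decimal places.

2.87

Expected count for each of the 4 categories: 184/4 = 46.
cat         O        E   (O−E)²/E
winter     37       46      1.761
spring     45       46      0.022
summer     51       46      0.543
autumn     51       46      0.543
Sum = 2.87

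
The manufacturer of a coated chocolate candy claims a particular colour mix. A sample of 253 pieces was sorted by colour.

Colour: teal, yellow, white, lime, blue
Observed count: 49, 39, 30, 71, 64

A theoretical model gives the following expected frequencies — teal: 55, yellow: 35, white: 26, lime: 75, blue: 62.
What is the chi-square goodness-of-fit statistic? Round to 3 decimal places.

2.005

χ² = (49−55)²/55 + (39−35)²/35 + (30−26)²/26 + (71−75)²/75 + (64−62)²/62
   = 0.6545 + 0.4571 + 0.6154 + 0.2133 + 0.0645
Sum = 2.005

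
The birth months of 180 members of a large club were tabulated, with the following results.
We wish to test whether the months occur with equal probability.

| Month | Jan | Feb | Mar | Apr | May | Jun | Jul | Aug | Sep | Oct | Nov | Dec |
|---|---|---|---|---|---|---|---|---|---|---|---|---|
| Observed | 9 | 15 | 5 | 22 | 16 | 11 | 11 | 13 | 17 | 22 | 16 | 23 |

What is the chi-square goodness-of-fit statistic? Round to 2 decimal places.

22.67

Under H₀ each category has probability 1/12, so each expected count is 180/12 = 15.
Jan: (9 − 15)²/15 = 36/15 = 2.400
Feb: (15 − 15)²/15 = 0/15 = 0.000
Mar: (5 − 15)²/15 = 100/15 = 6.667
Apr: (22 − 15)²/15 = 49/15 = 3.267
May: (16 − 15)²/15 = 1/15 = 0.067
Jun: (11 − 15)²/15 = 16/15 = 1.067
Jul: (11 − 15)²/15 = 16/15 = 1.067
Aug: (13 − 15)²/15 = 4/15 = 0.267
Sep: (17 − 15)²/15 = 4/15 = 0.267
Oct: (22 − 15)²/15 = 49/15 = 3.267
Nov: (16 − 15)²/15 = 1/15 = 0.067
Dec: (23 − 15)²/15 = 64/15 = 4.267
Sum = 22.67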